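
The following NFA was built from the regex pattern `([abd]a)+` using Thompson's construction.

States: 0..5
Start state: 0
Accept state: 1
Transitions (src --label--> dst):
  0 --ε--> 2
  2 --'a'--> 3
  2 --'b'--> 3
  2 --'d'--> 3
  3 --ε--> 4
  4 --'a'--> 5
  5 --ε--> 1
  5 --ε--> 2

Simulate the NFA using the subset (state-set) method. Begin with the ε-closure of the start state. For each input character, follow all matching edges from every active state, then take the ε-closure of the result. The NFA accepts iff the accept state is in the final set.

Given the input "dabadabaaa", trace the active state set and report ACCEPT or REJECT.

S₀ = ε-closure({0}) = {0,2}
'd' @ 1: {3,4}
'a' @ 2: {1,2,5}  [accepting]
'b' @ 3: {3,4}
'a' @ 4: {1,2,5}  [accepting]
'd' @ 5: {3,4}
'a' @ 6: {1,2,5}  [accepting]
'b' @ 7: {3,4}
'a' @ 8: {1,2,5}  [accepting]
'a' @ 9: {3,4}
'a' @ 10: {1,2,5}  [accepting]
after full input: {1,2,5}  (accept=1 in)

Answer: ACCEPT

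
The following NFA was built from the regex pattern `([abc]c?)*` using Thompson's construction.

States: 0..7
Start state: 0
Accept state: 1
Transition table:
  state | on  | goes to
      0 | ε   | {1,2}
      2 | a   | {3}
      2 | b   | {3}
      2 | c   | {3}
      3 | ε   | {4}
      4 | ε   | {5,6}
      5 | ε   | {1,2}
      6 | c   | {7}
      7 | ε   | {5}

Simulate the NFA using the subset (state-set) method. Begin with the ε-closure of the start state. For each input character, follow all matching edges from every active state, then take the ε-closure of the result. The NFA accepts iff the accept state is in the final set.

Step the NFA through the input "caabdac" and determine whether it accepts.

Answer: REJECT

Trace:
initial (ε-close {0}): {0,1,2}
'c' @ 1: {1,2,3,4,5,6}  ✓accept
'a' @ 2: {1,2,3,4,5,6}  ✓accept
'a' @ 3: {1,2,3,4,5,6}  ✓accept
'b' @ 4: {1,2,3,4,5,6}  ✓accept
'd' @ 5: {}  — dead — no transitions
rest 'ac' ignored (set empty)
end set {} — state 1 not in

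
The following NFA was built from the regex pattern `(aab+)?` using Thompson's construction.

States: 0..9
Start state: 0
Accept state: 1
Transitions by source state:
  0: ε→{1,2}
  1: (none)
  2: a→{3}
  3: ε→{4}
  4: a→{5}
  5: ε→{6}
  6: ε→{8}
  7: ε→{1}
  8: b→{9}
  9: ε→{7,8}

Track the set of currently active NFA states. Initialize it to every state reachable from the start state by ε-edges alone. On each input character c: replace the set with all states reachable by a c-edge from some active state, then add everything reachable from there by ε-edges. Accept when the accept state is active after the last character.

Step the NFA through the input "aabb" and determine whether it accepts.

Answer: ACCEPT

Derivation:
start: ε-closure({0}) = {0,1,2}
'a' @ 1: {3,4}
'a' @ 2: {5,6,8}
'b' @ 3: {1,7,8,9}  (accept∈set)
'b' @ 4: {1,7,8,9}  (accept∈set)
after full input: {1,7,8,9}  (accept=1 in)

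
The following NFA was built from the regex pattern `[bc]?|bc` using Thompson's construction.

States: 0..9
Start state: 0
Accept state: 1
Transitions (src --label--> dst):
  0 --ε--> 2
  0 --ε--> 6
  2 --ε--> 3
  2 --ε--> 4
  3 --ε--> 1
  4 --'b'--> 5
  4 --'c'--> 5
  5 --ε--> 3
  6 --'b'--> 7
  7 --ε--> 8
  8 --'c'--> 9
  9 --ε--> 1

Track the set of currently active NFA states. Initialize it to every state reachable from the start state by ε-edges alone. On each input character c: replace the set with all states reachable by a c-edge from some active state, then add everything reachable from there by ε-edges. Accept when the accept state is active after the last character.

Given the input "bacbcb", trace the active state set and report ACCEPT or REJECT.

S₀ = ε-closure({0}) = {0,1,2,3,4,6}
'b' @ 1: {1,3,5,7,8}  ✓accept
'a' @ 2: {}  — state set empty
rest 'cbcb' ignored (set empty)
after full input: {}  (accept=1 not in)

Answer: REJECT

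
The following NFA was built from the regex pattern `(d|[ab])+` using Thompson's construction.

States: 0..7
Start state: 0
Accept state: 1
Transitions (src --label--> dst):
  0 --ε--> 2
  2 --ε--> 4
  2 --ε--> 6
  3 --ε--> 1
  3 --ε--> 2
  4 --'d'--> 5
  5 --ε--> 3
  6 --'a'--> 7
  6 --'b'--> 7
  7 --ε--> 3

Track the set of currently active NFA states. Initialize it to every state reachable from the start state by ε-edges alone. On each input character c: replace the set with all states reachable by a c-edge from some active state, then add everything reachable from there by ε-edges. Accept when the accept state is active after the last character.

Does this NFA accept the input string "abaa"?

Answer: ACCEPT

Derivation:
start: ε-closure({0}) = {0,2,4,6}
'a' @ 1: {1,2,3,4,6,7}  ✓accept
'b' @ 2: {1,2,3,4,6,7}  ✓accept
'a' @ 3: {1,2,3,4,6,7}  ✓accept
'a' @ 4: {1,2,3,4,6,7}  ✓accept
end set {1,2,3,4,6,7} — state 1 in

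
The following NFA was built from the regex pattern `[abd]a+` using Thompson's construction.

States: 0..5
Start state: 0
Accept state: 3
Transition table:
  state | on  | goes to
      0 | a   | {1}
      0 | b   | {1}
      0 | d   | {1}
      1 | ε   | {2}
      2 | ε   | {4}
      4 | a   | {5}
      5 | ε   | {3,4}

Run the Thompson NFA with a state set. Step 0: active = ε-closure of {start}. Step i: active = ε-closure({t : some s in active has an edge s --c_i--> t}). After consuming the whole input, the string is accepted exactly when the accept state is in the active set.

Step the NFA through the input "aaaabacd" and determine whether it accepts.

Answer: REJECT

Derivation:
initial (ε-close {0}): {0}
'a' @ 1: {1,2,4}
'a' @ 2: {3,4,5}  ✓accept
'a' @ 3: {3,4,5}  ✓accept
'a' @ 4: {3,4,5}  ✓accept
'b' @ 5: {}  — state set empty
rest 'acd' ignored (set empty)
end set {} — state 3 not in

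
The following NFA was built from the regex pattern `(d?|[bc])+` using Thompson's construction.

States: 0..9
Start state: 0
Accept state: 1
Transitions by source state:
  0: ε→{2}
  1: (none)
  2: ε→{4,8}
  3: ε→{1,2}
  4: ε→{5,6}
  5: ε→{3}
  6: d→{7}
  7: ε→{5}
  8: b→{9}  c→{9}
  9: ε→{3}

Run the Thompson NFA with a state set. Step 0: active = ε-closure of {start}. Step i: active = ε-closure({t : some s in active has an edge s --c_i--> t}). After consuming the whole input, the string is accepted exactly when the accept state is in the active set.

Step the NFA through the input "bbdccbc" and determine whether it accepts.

Answer: ACCEPT

Derivation:
initial (ε-close {0}): {0,1,2,3,4,5,6,8}
'b' @ 1: {1,2,3,4,5,6,8,9}  (accept∈set)
'b' @ 2: {1,2,3,4,5,6,8,9}  (accept∈set)
'd' @ 3: {1,2,3,4,5,6,7,8}  (accept∈set)
'c' @ 4: {1,2,3,4,5,6,8,9}  (accept∈set)
'c' @ 5: {1,2,3,4,5,6,8,9}  (accept∈set)
'b' @ 6: {1,2,3,4,5,6,8,9}  (accept∈set)
'c' @ 7: {1,2,3,4,5,6,8,9}  (accept∈set)
after full input: {1,2,3,4,5,6,8,9}  (accept=1 in)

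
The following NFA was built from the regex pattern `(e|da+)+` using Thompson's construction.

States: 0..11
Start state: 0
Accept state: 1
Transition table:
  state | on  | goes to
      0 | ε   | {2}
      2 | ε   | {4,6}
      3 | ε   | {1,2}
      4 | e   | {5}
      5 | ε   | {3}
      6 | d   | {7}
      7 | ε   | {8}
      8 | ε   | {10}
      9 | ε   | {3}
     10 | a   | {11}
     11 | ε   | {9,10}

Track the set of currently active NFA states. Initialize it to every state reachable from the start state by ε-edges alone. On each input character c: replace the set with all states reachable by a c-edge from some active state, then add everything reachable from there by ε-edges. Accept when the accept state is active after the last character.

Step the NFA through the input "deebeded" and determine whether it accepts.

S₀ = ε-closure({0}) = {0,2,4,6}
'd' @ 1: {7,8,10}
'e' @ 2: {}  — state set empty
rest 'ebeded' ignored (set empty)
final: {}; accept 1 not in set

Answer: REJECT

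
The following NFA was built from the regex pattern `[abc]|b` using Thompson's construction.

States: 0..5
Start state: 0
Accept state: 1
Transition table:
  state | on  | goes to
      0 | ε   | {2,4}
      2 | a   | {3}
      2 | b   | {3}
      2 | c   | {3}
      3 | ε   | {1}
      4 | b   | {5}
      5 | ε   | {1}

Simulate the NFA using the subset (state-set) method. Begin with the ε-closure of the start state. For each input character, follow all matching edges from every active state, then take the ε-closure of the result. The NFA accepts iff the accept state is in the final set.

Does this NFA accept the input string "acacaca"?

start: ε-closure({0}) = {0,2,4}
'a' @ 1: {1,3}  [accepting]
'c' @ 2: {}  — dead — no transitions
rest 'acaca' ignored (set empty)
end set {} — state 1 not in

Answer: REJECT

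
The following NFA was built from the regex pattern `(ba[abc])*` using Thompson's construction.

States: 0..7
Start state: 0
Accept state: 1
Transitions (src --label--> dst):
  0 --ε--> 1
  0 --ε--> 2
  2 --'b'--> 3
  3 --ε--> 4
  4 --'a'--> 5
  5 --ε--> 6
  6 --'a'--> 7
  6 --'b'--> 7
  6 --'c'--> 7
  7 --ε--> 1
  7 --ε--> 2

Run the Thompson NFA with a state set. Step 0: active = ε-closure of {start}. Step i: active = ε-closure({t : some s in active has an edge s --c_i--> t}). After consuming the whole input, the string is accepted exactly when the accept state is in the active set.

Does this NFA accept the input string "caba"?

Answer: REJECT

Steps:
S₀ = ε-closure({0}) = {0,1,2}
'c' @ 1: {}  — state set empty
rest 'aba' ignored (set empty)
after full input: {}  (accept=1 not in)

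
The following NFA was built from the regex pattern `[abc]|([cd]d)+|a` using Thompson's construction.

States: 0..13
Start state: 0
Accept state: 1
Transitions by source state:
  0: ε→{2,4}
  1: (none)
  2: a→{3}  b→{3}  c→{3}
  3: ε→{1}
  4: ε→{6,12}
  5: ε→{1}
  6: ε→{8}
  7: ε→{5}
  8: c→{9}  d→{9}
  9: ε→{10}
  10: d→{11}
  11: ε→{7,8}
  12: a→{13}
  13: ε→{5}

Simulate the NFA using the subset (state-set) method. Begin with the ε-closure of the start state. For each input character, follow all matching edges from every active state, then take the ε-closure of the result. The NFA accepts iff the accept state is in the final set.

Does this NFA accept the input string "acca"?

Answer: REJECT

Trace:
initial (ε-close {0}): {0,2,4,6,8,12}
'a' @ 1: {1,3,5,13}  ✓accept
'c' @ 2: {}  — no active states
rest 'ca' ignored (set empty)
end set {} — state 1 not in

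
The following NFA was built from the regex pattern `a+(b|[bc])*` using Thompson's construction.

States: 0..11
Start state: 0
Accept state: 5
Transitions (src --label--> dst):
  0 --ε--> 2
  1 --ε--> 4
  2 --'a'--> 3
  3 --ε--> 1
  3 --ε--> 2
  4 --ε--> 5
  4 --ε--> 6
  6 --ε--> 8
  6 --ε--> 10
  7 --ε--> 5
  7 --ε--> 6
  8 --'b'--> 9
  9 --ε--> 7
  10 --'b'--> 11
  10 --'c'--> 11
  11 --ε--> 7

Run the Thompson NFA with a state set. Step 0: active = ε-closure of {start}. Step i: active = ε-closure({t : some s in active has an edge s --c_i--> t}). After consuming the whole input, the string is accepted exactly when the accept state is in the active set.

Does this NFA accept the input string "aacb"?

S₀ = ε-closure({0}) = {0,2}
'a' @ 1: {1,2,3,4,5,6,8,10}  [accepting]
'a' @ 2: {1,2,3,4,5,6,8,10}  [accepting]
'c' @ 3: {5,6,7,8,10,11}  [accepting]
'b' @ 4: {5,6,7,8,9,10,11}  [accepting]
after full input: {5,6,7,8,9,10,11}  (accept=5 in)

Answer: ACCEPT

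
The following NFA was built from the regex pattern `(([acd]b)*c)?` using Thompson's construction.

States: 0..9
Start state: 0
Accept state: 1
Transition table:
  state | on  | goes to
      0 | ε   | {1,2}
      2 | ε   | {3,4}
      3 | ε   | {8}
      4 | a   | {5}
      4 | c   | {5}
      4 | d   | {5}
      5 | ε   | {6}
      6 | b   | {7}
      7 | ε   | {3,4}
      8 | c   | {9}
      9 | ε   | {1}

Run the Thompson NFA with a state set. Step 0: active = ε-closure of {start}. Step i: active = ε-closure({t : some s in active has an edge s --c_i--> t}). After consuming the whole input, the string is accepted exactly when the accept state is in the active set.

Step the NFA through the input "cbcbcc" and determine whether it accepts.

Answer: REJECT

Steps:
S₀ = ε-closure({0}) = {0,1,2,3,4,8}
'c' @ 1: {1,5,6,9}  (accept∈set)
'b' @ 2: {3,4,7,8}
'c' @ 3: {1,5,6,9}  (accept∈set)
'b' @ 4: {3,4,7,8}
'c' @ 5: {1,5,6,9}  (accept∈set)
'c' @ 6: {}  — no active states
after full input: {}  (accept=1 not in)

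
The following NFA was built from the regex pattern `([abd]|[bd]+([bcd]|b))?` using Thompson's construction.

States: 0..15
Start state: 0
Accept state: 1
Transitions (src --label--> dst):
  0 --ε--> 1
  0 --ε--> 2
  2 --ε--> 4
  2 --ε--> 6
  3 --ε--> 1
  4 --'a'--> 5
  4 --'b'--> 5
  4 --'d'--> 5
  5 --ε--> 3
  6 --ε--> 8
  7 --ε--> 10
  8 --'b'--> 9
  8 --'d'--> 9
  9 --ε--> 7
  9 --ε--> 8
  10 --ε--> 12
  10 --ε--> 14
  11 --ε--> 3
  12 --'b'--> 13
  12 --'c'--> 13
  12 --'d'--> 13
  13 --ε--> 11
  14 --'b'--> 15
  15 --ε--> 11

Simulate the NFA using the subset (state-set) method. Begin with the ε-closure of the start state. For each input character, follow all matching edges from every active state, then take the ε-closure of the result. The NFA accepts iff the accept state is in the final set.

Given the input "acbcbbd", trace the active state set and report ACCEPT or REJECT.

Answer: REJECT

Trace:
initial (ε-close {0}): {0,1,2,4,6,8}
'a' @ 1: {1,3,5}  ✓accept
'c' @ 2: {}  — dead — no transitions
rest 'bcbbd' ignored (set empty)
final: {}; accept 1 not in set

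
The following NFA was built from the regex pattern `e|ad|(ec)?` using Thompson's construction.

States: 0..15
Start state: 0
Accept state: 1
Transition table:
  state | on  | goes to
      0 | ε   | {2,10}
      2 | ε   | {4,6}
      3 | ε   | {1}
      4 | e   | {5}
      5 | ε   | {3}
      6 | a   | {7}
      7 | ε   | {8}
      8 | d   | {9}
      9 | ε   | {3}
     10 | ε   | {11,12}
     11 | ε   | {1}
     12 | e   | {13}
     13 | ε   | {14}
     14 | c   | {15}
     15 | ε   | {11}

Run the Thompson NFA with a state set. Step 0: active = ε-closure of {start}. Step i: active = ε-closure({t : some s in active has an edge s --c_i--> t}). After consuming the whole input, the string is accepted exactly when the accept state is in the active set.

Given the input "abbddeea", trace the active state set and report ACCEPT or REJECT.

initial (ε-close {0}): {0,1,2,4,6,10,11,12}
'a' @ 1: {7,8}
'b' @ 2: {}  — dead — no transitions
rest 'bddeea' ignored (set empty)
final: {}; accept 1 not in set

Answer: REJECT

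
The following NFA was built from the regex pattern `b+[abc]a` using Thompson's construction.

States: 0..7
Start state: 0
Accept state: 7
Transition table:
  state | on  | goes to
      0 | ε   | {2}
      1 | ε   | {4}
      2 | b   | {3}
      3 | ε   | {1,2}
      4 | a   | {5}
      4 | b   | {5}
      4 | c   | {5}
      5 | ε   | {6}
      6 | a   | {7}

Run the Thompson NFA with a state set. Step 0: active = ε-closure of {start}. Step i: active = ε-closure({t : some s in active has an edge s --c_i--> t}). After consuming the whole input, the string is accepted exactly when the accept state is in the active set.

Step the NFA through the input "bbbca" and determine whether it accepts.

Answer: ACCEPT

Trace:
S₀ = ε-closure({0}) = {0,2}
'b' @ 1: {1,2,3,4}
'b' @ 2: {1,2,3,4,5,6}
'b' @ 3: {1,2,3,4,5,6}
'c' @ 4: {5,6}
'a' @ 5: {7}  ✓accept
after full input: {7}  (accept=7 in)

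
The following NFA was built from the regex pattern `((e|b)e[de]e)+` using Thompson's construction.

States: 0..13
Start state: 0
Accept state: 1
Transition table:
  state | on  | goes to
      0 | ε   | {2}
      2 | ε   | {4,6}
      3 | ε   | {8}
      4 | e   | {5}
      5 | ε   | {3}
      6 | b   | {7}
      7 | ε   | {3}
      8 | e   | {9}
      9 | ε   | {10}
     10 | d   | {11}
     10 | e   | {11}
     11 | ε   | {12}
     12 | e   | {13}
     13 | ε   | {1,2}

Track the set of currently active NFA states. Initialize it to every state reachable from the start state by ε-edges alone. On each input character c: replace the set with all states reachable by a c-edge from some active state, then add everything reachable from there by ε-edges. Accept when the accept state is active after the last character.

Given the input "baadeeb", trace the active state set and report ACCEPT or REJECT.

Answer: REJECT

Derivation:
start: ε-closure({0}) = {0,2,4,6}
'b' @ 1: {3,7,8}
'a' @ 2: {}  — no active states
rest 'adeeb' ignored (set empty)
after full input: {}  (accept=1 not in)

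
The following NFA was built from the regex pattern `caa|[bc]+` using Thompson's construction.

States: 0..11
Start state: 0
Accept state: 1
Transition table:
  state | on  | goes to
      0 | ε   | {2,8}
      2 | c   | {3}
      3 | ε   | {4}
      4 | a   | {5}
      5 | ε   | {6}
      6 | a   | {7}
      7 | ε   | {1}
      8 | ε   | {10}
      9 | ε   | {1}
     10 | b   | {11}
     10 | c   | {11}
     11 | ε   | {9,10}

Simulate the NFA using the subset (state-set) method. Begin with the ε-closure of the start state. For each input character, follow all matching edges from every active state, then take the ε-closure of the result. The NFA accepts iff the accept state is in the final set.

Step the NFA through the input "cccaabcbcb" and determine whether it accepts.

start: ε-closure({0}) = {0,2,8,10}
'c' @ 1: {1,3,4,9,10,11}  (accept∈set)
'c' @ 2: {1,9,10,11}  (accept∈set)
'c' @ 3: {1,9,10,11}  (accept∈set)
'a' @ 4: {}  — no active states
rest 'abcbcb' ignored (set empty)
end set {} — state 1 not in

Answer: REJECT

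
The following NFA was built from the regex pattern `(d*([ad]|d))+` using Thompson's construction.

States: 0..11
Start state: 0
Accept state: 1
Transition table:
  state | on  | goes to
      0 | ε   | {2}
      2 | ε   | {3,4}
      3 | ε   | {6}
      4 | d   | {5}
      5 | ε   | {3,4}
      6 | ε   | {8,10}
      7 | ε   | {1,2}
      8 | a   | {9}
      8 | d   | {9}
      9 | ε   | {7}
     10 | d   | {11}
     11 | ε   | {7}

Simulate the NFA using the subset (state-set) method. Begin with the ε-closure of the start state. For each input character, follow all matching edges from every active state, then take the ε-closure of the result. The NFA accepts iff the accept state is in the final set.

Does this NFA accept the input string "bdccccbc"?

start: ε-closure({0}) = {0,2,3,4,6,8,10}
'b' @ 1: {}  — state set empty
rest 'dccccbc' ignored (set empty)
end set {} — state 1 not in

Answer: REJECT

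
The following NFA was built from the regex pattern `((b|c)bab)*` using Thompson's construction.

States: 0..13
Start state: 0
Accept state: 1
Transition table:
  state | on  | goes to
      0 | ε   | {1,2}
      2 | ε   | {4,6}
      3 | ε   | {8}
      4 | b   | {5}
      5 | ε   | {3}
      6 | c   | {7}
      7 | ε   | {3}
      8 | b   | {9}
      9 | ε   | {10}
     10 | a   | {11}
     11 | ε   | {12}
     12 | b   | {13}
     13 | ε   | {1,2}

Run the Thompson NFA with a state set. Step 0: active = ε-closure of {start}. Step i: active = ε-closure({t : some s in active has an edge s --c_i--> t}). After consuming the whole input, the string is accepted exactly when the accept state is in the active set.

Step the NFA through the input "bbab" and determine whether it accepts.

Answer: ACCEPT

Derivation:
initial (ε-close {0}): {0,1,2,4,6}
'b' @ 1: {3,5,8}
'b' @ 2: {9,10}
'a' @ 3: {11,12}
'b' @ 4: {1,2,4,6,13}  (accept∈set)
after full input: {1,2,4,6,13}  (accept=1 in)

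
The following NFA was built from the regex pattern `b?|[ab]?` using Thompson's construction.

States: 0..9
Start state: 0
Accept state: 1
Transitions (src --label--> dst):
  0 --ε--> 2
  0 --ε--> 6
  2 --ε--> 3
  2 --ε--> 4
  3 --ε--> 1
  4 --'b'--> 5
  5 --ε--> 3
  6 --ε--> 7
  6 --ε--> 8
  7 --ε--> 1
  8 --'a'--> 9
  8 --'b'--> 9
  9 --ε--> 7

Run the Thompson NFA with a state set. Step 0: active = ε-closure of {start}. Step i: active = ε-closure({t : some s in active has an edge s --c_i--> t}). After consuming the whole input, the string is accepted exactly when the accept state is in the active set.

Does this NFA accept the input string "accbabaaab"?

start: ε-closure({0}) = {0,1,2,3,4,6,7,8}
'a' @ 1: {1,7,9}  ✓accept
'c' @ 2: {}  — no active states
rest 'cbabaaab' ignored (set empty)
final: {}; accept 1 not in set

Answer: REJECT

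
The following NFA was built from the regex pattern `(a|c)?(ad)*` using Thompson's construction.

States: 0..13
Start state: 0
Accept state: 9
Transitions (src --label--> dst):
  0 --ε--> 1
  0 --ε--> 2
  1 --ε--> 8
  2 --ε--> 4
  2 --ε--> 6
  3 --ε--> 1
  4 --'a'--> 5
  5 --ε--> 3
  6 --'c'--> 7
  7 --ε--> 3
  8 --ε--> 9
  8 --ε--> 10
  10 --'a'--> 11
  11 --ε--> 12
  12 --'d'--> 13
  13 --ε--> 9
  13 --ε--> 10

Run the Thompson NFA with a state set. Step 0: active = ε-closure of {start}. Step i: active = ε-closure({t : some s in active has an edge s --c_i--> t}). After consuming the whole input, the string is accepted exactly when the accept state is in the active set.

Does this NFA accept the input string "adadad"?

initial (ε-close {0}): {0,1,2,4,6,8,9,10}
'a' @ 1: {1,3,5,8,9,10,11,12}  ✓accept
'd' @ 2: {9,10,13}  ✓accept
'a' @ 3: {11,12}
'd' @ 4: {9,10,13}  ✓accept
'a' @ 5: {11,12}
'd' @ 6: {9,10,13}  ✓accept
end set {9,10,13} — state 9 in

Answer: ACCEPT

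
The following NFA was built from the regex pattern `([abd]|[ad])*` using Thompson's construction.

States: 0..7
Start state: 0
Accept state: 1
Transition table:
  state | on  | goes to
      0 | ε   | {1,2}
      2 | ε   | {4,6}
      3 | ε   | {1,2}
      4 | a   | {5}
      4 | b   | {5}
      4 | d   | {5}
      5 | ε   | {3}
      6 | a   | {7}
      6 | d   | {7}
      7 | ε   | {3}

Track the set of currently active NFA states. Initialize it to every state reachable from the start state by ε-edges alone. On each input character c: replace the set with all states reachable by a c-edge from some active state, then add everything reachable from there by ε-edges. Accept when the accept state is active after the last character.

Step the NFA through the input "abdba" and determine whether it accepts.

initial (ε-close {0}): {0,1,2,4,6}
'a' @ 1: {1,2,3,4,5,6,7}  (accept∈set)
'b' @ 2: {1,2,3,4,5,6}  (accept∈set)
'd' @ 3: {1,2,3,4,5,6,7}  (accept∈set)
'b' @ 4: {1,2,3,4,5,6}  (accept∈set)
'a' @ 5: {1,2,3,4,5,6,7}  (accept∈set)
after full input: {1,2,3,4,5,6,7}  (accept=1 in)

Answer: ACCEPT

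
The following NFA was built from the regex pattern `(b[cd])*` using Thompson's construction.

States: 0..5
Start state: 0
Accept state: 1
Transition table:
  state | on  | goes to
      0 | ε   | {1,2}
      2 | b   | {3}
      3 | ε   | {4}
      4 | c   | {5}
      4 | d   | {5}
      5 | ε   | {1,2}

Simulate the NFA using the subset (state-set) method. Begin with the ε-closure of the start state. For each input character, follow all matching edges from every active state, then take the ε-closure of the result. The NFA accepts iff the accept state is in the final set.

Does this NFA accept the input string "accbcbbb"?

S₀ = ε-closure({0}) = {0,1,2}
'a' @ 1: {}  — dead — no transitions
rest 'ccbcbbb' ignored (set empty)
after full input: {}  (accept=1 not in)

Answer: REJECT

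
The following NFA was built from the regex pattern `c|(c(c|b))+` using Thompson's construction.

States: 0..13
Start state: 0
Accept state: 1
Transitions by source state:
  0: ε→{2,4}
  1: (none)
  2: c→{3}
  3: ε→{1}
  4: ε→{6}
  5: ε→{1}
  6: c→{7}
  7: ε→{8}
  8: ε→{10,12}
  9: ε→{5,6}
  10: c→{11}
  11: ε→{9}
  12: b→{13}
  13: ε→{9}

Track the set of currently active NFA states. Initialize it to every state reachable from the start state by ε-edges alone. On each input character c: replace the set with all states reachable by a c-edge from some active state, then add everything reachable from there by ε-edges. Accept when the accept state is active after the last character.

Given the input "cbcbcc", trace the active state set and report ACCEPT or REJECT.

Answer: ACCEPT

Trace:
S₀ = ε-closure({0}) = {0,2,4,6}
'c' @ 1: {1,3,7,8,10,12}  [accepting]
'b' @ 2: {1,5,6,9,13}  [accepting]
'c' @ 3: {7,8,10,12}
'b' @ 4: {1,5,6,9,13}  [accepting]
'c' @ 5: {7,8,10,12}
'c' @ 6: {1,5,6,9,11}  [accepting]
final: {1,5,6,9,11}; accept 1 in set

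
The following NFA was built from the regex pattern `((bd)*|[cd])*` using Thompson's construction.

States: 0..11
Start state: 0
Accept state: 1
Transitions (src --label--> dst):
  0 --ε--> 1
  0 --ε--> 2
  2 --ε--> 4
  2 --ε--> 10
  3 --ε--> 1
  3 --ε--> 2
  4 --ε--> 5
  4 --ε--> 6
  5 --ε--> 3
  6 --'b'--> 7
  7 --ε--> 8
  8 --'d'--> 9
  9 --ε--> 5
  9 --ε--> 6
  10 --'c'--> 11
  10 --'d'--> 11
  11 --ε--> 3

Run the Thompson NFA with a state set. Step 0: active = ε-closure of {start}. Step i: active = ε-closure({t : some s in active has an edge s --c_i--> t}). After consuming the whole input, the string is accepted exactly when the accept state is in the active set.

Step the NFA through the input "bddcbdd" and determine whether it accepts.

Answer: ACCEPT

Steps:
start: ε-closure({0}) = {0,1,2,3,4,5,6,10}
'b' @ 1: {7,8}
'd' @ 2: {1,2,3,4,5,6,9,10}  (accept∈set)
'd' @ 3: {1,2,3,4,5,6,10,11}  (accept∈set)
'c' @ 4: {1,2,3,4,5,6,10,11}  (accept∈set)
'b' @ 5: {7,8}
'd' @ 6: {1,2,3,4,5,6,9,10}  (accept∈set)
'd' @ 7: {1,2,3,4,5,6,10,11}  (accept∈set)
after full input: {1,2,3,4,5,6,10,11}  (accept=1 in)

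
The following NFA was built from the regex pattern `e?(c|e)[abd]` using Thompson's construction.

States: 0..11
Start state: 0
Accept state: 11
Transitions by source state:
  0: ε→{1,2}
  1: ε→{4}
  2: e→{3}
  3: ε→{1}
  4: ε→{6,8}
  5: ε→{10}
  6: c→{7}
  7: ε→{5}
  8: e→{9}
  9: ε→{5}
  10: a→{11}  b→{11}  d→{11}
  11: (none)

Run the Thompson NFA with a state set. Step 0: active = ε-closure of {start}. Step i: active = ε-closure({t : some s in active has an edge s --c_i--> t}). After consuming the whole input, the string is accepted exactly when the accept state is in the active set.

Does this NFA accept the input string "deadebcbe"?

Answer: REJECT

Steps:
initial (ε-close {0}): {0,1,2,4,6,8}
'd' @ 1: {}  — dead — no transitions
rest 'eadebcbe' ignored (set empty)
after full input: {}  (accept=11 not in)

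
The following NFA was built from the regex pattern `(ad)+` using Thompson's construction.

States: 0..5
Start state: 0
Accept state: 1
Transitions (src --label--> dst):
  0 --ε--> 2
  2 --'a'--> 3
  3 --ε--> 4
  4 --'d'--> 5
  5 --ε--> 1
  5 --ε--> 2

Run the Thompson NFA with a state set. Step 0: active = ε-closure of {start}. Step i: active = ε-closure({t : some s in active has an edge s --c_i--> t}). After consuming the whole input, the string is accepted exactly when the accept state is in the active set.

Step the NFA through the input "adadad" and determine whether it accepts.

Answer: ACCEPT

Steps:
start: ε-closure({0}) = {0,2}
'a' @ 1: {3,4}
'd' @ 2: {1,2,5}  (accept∈set)
'a' @ 3: {3,4}
'd' @ 4: {1,2,5}  (accept∈set)
'a' @ 5: {3,4}
'd' @ 6: {1,2,5}  (accept∈set)
end set {1,2,5} — state 1 in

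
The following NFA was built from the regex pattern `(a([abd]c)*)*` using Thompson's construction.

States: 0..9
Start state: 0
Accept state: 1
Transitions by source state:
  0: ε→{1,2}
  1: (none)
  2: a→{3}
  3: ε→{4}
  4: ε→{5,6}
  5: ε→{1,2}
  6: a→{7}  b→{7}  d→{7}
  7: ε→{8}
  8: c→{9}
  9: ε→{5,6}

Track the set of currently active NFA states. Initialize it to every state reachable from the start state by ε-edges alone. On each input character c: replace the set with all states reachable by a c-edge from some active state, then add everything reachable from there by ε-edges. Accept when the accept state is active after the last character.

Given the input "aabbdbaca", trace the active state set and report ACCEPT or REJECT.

Answer: REJECT

Derivation:
S₀ = ε-closure({0}) = {0,1,2}
'a' @ 1: {1,2,3,4,5,6}  (accept∈set)
'a' @ 2: {1,2,3,4,5,6,7,8}  (accept∈set)
'b' @ 3: {7,8}
'b' @ 4: {}  — no active states
rest 'dbaca' ignored (set empty)
end set {} — state 1 not in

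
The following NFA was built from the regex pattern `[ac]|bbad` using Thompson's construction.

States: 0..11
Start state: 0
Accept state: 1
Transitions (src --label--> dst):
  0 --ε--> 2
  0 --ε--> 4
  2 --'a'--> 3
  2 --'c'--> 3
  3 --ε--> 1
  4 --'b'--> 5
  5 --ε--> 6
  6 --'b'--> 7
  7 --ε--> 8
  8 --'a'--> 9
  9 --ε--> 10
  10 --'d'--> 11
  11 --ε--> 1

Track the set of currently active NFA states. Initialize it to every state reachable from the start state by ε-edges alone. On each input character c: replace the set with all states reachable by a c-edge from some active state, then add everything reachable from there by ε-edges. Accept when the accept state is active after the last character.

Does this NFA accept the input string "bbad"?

Answer: ACCEPT

Steps:
initial (ε-close {0}): {0,2,4}
'b' @ 1: {5,6}
'b' @ 2: {7,8}
'a' @ 3: {9,10}
'd' @ 4: {1,11}  ✓accept
end set {1,11} — state 1 in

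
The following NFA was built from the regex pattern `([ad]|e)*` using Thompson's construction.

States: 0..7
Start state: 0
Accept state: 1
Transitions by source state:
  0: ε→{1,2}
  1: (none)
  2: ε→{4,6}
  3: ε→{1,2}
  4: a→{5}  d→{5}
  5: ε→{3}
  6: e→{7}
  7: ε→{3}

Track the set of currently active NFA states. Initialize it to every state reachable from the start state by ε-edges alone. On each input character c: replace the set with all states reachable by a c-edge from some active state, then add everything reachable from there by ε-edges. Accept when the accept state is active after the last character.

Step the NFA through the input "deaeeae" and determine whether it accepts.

Answer: ACCEPT

Derivation:
start: ε-closure({0}) = {0,1,2,4,6}
'd' @ 1: {1,2,3,4,5,6}  ✓accept
'e' @ 2: {1,2,3,4,6,7}  ✓accept
'a' @ 3: {1,2,3,4,5,6}  ✓accept
'e' @ 4: {1,2,3,4,6,7}  ✓accept
'e' @ 5: {1,2,3,4,6,7}  ✓accept
'a' @ 6: {1,2,3,4,5,6}  ✓accept
'e' @ 7: {1,2,3,4,6,7}  ✓accept
after full input: {1,2,3,4,6,7}  (accept=1 in)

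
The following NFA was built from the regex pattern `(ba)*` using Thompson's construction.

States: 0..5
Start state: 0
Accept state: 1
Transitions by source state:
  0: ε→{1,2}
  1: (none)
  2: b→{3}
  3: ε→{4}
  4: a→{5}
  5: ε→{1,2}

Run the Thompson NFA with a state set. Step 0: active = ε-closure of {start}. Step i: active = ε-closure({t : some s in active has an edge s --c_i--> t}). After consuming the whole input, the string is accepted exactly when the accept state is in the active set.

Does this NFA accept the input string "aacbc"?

Answer: REJECT

Trace:
start: ε-closure({0}) = {0,1,2}
'a' @ 1: {}  — state set empty
rest 'acbc' ignored (set empty)
end set {} — state 1 not in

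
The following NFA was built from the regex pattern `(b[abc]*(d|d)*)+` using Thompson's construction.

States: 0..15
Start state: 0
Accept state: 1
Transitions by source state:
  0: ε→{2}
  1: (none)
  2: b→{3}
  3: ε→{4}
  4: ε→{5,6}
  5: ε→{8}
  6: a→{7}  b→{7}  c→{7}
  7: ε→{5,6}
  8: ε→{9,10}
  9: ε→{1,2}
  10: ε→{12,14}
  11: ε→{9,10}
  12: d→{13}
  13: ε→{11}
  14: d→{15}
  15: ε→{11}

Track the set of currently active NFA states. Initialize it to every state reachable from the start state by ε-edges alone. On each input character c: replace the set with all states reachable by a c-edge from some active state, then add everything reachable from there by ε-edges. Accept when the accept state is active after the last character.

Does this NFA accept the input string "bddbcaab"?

Answer: ACCEPT

Trace:
initial (ε-close {0}): {0,2}
'b' @ 1: {1,2,3,4,5,6,8,9,10,12,14}  [accepting]
'd' @ 2: {1,2,9,10,11,12,13,14,15}  [accepting]
'd' @ 3: {1,2,9,10,11,12,13,14,15}  [accepting]
'b' @ 4: {1,2,3,4,5,6,8,9,10,12,14}  [accepting]
'c' @ 5: {1,2,5,6,7,8,9,10,12,14}  [accepting]
'a' @ 6: {1,2,5,6,7,8,9,10,12,14}  [accepting]
'a' @ 7: {1,2,5,6,7,8,9,10,12,14}  [accepting]
'b' @ 8: {1,2,3,4,5,6,7,8,9,10,12,14}  [accepting]
end set {1,2,3,4,5,6,7,8,9,10,12,14} — state 1 in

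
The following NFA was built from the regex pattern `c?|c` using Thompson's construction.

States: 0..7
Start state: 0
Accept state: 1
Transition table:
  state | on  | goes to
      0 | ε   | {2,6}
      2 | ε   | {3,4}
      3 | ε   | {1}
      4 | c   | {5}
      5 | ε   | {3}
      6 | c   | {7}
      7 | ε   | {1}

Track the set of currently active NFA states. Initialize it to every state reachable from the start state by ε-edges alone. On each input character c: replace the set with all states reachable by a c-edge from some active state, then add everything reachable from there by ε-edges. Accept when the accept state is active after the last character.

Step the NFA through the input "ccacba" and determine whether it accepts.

initial (ε-close {0}): {0,1,2,3,4,6}
'c' @ 1: {1,3,5,7}  ✓accept
'c' @ 2: {}  — state set empty
rest 'acba' ignored (set empty)
after full input: {}  (accept=1 not in)

Answer: REJECT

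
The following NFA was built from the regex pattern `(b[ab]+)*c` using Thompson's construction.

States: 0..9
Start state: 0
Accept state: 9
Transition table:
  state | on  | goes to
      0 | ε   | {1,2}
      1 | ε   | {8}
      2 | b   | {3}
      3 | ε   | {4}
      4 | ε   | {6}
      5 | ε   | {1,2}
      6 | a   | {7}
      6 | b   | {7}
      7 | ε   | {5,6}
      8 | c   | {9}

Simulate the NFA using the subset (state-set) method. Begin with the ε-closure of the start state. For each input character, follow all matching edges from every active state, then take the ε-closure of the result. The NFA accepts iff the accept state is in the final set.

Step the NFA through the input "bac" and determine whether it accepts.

initial (ε-close {0}): {0,1,2,8}
'b' @ 1: {3,4,6}
'a' @ 2: {1,2,5,6,7,8}
'c' @ 3: {9}  ✓accept
after full input: {9}  (accept=9 in)

Answer: ACCEPT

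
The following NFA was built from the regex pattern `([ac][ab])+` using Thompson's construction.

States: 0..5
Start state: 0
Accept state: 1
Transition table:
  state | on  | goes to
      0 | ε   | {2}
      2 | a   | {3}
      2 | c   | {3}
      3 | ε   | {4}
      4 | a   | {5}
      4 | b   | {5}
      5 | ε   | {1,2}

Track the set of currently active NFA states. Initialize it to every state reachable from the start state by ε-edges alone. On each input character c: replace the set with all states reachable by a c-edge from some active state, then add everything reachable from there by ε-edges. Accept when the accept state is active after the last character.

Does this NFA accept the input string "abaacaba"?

Answer: REJECT

Derivation:
S₀ = ε-closure({0}) = {0,2}
'a' @ 1: {3,4}
'b' @ 2: {1,2,5}  ✓accept
'a' @ 3: {3,4}
'a' @ 4: {1,2,5}  ✓accept
'c' @ 5: {3,4}
'a' @ 6: {1,2,5}  ✓accept
'b' @ 7: {}  — dead — no transitions
rest 'a' ignored (set empty)
final: {}; accept 1 not in set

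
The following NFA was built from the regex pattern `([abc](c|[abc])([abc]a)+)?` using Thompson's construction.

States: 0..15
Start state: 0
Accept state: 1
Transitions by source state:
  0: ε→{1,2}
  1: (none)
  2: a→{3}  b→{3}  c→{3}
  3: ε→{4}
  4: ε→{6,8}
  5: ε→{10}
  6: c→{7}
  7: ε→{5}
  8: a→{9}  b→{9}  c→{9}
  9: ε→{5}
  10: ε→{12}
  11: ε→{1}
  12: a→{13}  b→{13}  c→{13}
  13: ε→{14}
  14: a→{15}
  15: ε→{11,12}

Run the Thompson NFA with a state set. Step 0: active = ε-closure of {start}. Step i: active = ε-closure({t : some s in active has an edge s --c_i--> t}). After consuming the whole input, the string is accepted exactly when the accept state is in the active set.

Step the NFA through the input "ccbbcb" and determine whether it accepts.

start: ε-closure({0}) = {0,1,2}
'c' @ 1: {3,4,6,8}
'c' @ 2: {5,7,9,10,12}
'b' @ 3: {13,14}
'b' @ 4: {}  — dead — no transitions
rest 'cb' ignored (set empty)
end set {} — state 1 not in

Answer: REJECT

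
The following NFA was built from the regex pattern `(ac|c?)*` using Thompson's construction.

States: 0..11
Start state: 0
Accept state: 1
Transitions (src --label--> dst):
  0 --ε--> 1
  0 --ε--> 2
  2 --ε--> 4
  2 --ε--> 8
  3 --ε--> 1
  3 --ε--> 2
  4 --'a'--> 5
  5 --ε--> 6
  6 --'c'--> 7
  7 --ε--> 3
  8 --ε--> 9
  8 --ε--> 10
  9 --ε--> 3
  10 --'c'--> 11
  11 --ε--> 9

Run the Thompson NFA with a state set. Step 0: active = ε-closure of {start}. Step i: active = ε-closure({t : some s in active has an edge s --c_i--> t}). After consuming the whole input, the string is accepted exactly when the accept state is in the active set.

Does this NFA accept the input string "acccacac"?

Answer: ACCEPT

Derivation:
start: ε-closure({0}) = {0,1,2,3,4,8,9,10}
'a' @ 1: {5,6}
'c' @ 2: {1,2,3,4,7,8,9,10}  [accepting]
'c' @ 3: {1,2,3,4,8,9,10,11}  [accepting]
'c' @ 4: {1,2,3,4,8,9,10,11}  [accepting]
'a' @ 5: {5,6}
'c' @ 6: {1,2,3,4,7,8,9,10}  [accepting]
'a' @ 7: {5,6}
'c' @ 8: {1,2,3,4,7,8,9,10}  [accepting]
after full input: {1,2,3,4,7,8,9,10}  (accept=1 in)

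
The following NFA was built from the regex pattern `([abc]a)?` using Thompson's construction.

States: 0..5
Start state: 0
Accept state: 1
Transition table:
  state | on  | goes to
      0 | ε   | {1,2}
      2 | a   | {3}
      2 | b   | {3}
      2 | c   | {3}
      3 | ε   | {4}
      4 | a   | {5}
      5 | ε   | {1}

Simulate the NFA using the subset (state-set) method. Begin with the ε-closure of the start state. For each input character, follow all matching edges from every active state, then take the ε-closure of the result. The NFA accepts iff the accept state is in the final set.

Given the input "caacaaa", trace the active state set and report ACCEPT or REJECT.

S₀ = ε-closure({0}) = {0,1,2}
'c' @ 1: {3,4}
'a' @ 2: {1,5}  ✓accept
'a' @ 3: {}  — dead — no transitions
rest 'caaa' ignored (set empty)
end set {} — state 1 not in

Answer: REJECT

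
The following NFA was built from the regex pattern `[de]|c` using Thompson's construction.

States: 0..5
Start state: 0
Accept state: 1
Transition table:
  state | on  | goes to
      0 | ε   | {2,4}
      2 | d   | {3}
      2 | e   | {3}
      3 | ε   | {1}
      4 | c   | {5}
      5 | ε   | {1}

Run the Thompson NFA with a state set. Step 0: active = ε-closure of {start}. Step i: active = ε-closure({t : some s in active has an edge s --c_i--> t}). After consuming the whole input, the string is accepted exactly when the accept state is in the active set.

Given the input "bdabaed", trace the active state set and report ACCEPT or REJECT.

start: ε-closure({0}) = {0,2,4}
'b' @ 1: {}  — dead — no transitions
rest 'dabaed' ignored (set empty)
end set {} — state 1 not in

Answer: REJECT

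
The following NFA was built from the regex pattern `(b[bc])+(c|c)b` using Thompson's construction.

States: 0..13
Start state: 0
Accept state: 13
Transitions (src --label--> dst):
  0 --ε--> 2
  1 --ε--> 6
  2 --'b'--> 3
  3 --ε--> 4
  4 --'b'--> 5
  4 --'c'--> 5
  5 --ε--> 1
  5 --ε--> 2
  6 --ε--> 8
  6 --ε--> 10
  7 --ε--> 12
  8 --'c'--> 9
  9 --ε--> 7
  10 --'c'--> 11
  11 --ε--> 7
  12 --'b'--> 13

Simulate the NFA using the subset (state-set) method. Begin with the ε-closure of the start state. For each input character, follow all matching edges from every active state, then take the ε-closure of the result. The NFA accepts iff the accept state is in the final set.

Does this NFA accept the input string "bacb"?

Answer: REJECT

Steps:
initial (ε-close {0}): {0,2}
'b' @ 1: {3,4}
'a' @ 2: {}  — no active states
rest 'cb' ignored (set empty)
end set {} — state 13 not in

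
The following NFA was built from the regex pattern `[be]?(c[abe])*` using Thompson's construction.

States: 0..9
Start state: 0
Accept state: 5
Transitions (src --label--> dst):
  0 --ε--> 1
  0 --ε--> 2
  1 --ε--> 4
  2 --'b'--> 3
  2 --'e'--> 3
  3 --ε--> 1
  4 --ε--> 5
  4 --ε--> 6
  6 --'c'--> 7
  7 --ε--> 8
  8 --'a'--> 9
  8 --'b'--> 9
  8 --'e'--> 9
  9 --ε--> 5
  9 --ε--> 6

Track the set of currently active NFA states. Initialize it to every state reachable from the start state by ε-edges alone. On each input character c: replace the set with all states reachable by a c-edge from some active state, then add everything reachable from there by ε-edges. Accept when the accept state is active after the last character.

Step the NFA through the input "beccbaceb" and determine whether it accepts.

start: ε-closure({0}) = {0,1,2,4,5,6}
'b' @ 1: {1,3,4,5,6}  (accept∈set)
'e' @ 2: {}  — state set empty
rest 'ccbaceb' ignored (set empty)
after full input: {}  (accept=5 not in)

Answer: REJECT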